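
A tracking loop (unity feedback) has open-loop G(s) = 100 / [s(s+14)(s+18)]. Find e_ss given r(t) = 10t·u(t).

One free integrator in G(s): this is a type 1 system.
K_v = lim_{s→0} s·G(s) = 100 / (14·18) = 25/63.
e_ss = 10/K_v = 10/(25/63) = 25.2.

25.2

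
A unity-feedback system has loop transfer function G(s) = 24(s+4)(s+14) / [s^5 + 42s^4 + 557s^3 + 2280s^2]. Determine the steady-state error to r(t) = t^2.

Factoring s^2 from the denominator leaves a polynomial with constant term 2280, so the system is type 2.
K_a = lim_{s→0} s^2·G(s) = 24·4·14 / 2280 = 56/95.
r(t) = t^2 gives R(s) = 2/s^3.
e_ss = 2/K_a = 2/(56/95) = 95/28.

95/28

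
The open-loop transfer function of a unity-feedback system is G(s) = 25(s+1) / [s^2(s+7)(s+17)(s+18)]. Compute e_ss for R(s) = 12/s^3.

System type = 2 (two poles at s=0).
K_a = lim_{s→0} s^2·G(s) = 25·1 / (7·17·18) = 25/2142.
r(t) = 6t^2 gives R(s) = 12/s^3.
e_ss = 12/K_a = 12/(25/2142) = 1028.16.

1028.16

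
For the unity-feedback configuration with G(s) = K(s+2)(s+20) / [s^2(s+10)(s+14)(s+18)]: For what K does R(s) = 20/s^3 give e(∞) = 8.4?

System type = 2 (two poles at s=0).
K_a = lim_{s→0} s^2·G(s) = K·2·20 / (10·14·18) = (1/63)·K.
e_ss = 20/K_a = 8.4 ⇒ K_a = 50/21 ⇒ K = (50/21)/(1/63) = 150.

150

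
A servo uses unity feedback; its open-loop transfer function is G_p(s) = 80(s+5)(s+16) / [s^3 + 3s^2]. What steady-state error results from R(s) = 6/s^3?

9/3200

Lowest-order denominator term is 3s^2, so the open loop has 2 poles at the origin → type 2 system.
K_a = lim_{s→0} s^2·G_p(s) = 80·5·16 / 3 = 6400/3.
r(t) = 3t^2 gives R(s) = 6/s^3.
e_ss = 6/K_a = 6/(6400/3) = 9/3200.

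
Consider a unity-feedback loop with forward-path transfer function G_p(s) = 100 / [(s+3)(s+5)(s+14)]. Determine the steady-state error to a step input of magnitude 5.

G_p(s) has no factors of s in the denominator, so the system is type 0.
K_p = lim_{s→0} G_p(s) = 100 / (3·5·14) = 10/21.
e_ss = 5/(1 + K_p) = 5/(31/21) = 105/31.

105/31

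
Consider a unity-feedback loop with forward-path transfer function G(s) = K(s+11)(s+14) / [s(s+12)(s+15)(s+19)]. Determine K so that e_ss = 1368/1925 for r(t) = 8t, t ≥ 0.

G(s) has one factor of s in the denominator, so the system is type 1.
K_v = lim_{s→0} s·G(s) = K·11·14 / (12·15·19) = (77/1710)·K.
e_ss = 8/K_v = 1368/1925 ⇒ K_v = 1925/171 ⇒ K = (1925/171)/(77/1710) = 250.

250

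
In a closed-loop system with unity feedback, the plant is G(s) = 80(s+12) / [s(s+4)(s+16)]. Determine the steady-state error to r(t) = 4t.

4/15

System type = 1 (one pole at s=0).
K_v = lim_{s→0} s·G(s) = 80·12 / (4·16) = 15.
e_ss = 4/K_v = 4/15.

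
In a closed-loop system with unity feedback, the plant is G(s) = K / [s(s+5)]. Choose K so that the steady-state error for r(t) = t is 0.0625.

80

System type = 1 (one pole at s=0).
K_v = lim_{s→0} s·G(s) = K / (5) = 0.2·K.
e_ss = 1/K_v = 0.0625 ⇒ K_v = 16 ⇒ K = 16/0.2 = 80.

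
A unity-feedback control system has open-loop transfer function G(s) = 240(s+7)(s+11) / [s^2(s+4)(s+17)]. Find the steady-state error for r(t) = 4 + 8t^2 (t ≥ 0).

The open loop has two poles at the origin → type 2 system. Treating each term separately:
  • 4: tracked with zero error.
  • 8t^2: e_ss = 16/K_a with K_a=4620/17 → 68/1155.
Total e_ss = 68/1155.

68/1155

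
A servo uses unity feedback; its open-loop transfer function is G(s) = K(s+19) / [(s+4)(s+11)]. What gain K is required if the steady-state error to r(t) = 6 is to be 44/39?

10

The open loop has no poles at the origin → type 0 system.
K_p = lim_{s→0} G(s) = K·19 / (4·11) = (19/44)·K.
e_ss = 6/(1 + K_p) = 44/39 ⇒ 1 + (19/44)·K = 117/22 ⇒ K = 10.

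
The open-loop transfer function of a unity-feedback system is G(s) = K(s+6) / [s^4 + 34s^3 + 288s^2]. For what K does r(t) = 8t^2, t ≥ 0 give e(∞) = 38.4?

Lowest-order denominator term is 288s^2, so the open loop has 2 poles at the origin → type 2 system.
K_a = lim_{s→0} s^2·G(s) = K·6 / 288 = (1/48)·K.
e_ss = 16/K_a = 38.4 ⇒ K_a = 5/12 ⇒ K = (5/12)/(1/48) = 20.

20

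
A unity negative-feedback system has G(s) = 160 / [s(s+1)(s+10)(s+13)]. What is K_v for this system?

G(s) has one factor of s in the denominator, so the system is type 1.
K_v = lim_{s→0} s·G(s) = 160 / (1·10·13) = 16/13.

16/13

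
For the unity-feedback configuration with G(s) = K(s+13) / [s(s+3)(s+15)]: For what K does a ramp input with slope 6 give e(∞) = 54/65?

25

G(s) has one factor of s in the denominator, so the system is type 1.
K_v = lim_{s→0} s·G(s) = K·13 / (3·15) = (13/45)·K.
e_ss = 6/K_v = 54/65 ⇒ K_v = 65/9 ⇒ K = (65/9)/(13/45) = 25.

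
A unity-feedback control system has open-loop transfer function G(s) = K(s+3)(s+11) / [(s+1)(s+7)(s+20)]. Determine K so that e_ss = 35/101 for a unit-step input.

No free integrators in G(s): this is a type 0 system.
K_p = lim_{s→0} G(s) = K·3·11 / (1·7·20) = (33/140)·K.
e_ss = 1/(1 + K_p) = 35/101 ⇒ 1 + (33/140)·K = 101/35 ⇒ K = 8.

8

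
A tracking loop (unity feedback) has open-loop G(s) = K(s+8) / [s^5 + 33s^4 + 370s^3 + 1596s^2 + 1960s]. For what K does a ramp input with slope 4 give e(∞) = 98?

Factoring s from the denominator leaves a polynomial with constant term 1960, so the system is type 1.
K_v = lim_{s→0} s·G(s) = K·8 / 1960 = (1/245)·K.
e_ss = 4/K_v = 98 ⇒ K_v = 2/49 ⇒ K = (2/49)/(1/245) = 10.

10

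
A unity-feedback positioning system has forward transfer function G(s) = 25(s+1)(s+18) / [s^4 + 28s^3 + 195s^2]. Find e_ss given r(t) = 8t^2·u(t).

Lowest-order denominator term is 195s^2, so the open loop has 2 poles at the origin → type 2 system.
K_a = lim_{s→0} s^2·G(s) = 25·1·18 / 195 = 30/13.
r(t) = 8t^2 gives R(s) = 16/s^3.
e_ss = 16/K_a = 16/(30/13) = 104/15.

104/15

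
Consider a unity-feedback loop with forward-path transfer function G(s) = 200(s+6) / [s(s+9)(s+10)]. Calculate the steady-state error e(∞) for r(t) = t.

0.075

The open loop has one pole at the origin → type 1 system.
K_v = lim_{s→0} s·G(s) = 200·6 / (9·10) = 40/3.
e_ss = 1/K_v = 1/(40/3) = 0.075.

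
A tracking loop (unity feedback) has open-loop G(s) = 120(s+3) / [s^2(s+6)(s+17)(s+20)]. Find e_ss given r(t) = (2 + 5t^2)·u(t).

170/3

System type = 2 (two poles at s=0). By superposition:
  • 2: tracked with zero error.
  • 5t^2: e_ss = 10/K_a with K_a=3/17 → 170/3.
Total e_ss = 170/3.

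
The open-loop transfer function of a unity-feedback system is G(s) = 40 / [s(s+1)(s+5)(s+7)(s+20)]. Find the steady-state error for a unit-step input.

The open loop has one pole at the origin → type 1 system.
A type-1 system has K_p = ∞, so it tracks a step input with zero steady-state error.

0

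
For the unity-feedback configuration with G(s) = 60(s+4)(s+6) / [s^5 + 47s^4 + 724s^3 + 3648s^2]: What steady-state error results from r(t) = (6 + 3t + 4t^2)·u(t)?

Factoring s^2 from the denominator leaves a polynomial with constant term 3648, so the system is type 2. Treating each term separately:
  • 6: tracked with zero error.
  • 3t: tracked with zero error.
  • 4t^2: e_ss = 8/K_a with K_a=15/38 → 304/15.
Total e_ss = 304/15.

304/15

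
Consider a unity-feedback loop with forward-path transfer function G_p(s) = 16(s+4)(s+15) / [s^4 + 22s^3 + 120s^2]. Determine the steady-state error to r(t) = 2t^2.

0.5

Factoring s^2 from the denominator leaves a polynomial with constant term 120, so the system is type 2.
K_a = lim_{s→0} s^2·G_p(s) = 16·4·15 / 120 = 8.
r(t) = 2t^2 gives R(s) = 4/s^3.
e_ss = 4/K_a = 4/8 = 0.5.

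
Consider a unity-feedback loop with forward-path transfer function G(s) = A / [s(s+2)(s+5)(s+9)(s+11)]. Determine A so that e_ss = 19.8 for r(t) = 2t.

100

G(s) has one factor of s in the denominator, so the system is type 1.
K_v = lim_{s→0} s·G(s) = A / (2·5·9·11) = (1/990)·A.
e_ss = 2/K_v = 19.8 ⇒ K_v = 10/99 ⇒ A = (10/99)/(1/990) = 100.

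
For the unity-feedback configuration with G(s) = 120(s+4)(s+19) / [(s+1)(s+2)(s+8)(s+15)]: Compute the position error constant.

System type = 0 (no poles at s=0).
K_p = lim_{s→0} G(s) = 120·4·19 / (1·2·8·15) = 38.

38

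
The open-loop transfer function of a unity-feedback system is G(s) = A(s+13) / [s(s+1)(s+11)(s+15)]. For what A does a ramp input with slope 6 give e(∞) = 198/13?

5

System type = 1 (one pole at s=0).
K_v = lim_{s→0} s·G(s) = A·13 / (1·11·15) = (13/165)·A.
e_ss = 6/K_v = 198/13 ⇒ K_v = 13/33 ⇒ A = (13/33)/(13/165) = 5.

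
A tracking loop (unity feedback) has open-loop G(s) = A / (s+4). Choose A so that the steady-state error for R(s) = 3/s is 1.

8

No free integrators in G(s): this is a type 0 system.
K_p = lim_{s→0} G(s) = A / (4) = 0.25·A.
e_ss = 3/(1 + K_p) = 1 ⇒ 1 + 0.25·A = 3 ⇒ A = 8.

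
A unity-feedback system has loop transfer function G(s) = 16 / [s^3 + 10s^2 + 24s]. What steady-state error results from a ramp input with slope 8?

12

Factoring s from the denominator leaves a polynomial with constant term 24, so the system is type 1.
K_v = lim_{s→0} s·G(s) = 16 / 24 = 2/3.
e_ss = 8/K_v = 8/(2/3) = 12.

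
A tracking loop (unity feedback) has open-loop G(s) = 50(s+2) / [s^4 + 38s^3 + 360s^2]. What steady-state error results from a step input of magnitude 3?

The denominator has no term below 360s^2 — 2 poles at s=0, type 2.
A type-2 system has K_p = ∞, so it tracks a step input with zero steady-state error.

0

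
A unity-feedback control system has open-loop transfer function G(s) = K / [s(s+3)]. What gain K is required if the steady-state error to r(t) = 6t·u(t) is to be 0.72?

25

G(s) has one factor of s in the denominator, so the system is type 1.
K_v = lim_{s→0} s·G(s) = K / (3) = (1/3)·K.
e_ss = 6/K_v = 0.72 ⇒ K_v = 25/3 ⇒ K = (25/3)/(1/3) = 25.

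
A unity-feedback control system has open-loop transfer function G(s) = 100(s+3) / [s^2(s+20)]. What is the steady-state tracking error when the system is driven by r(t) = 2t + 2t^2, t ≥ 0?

4/15

The open loop has two poles at the origin → type 2 system. Treating each term separately:
  • 2t: tracked with zero error.
  • 2t^2: e_ss = 4/K_a with K_a=15 → 4/15.
Total e_ss = 4/15.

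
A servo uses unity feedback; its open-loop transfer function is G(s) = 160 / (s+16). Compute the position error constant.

The open loop has no poles at the origin → type 0 system.
K_p = lim_{s→0} G(s) = 160 / (16) = 10.

10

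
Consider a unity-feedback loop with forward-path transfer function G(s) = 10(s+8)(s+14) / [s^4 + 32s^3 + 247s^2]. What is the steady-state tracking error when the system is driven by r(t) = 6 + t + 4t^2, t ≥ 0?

The denominator has no term below 247s^2 — 2 poles at s=0, type 2. Taking each input component in turn:
  • 6: tracked with zero error.
  • t: tracked with zero error.
  • 4t^2: e_ss = 8/K_a with K_a=1120/247 → 247/140.
Total e_ss = 247/140.

247/140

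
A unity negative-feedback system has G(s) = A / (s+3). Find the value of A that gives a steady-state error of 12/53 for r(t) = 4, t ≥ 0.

50

The open loop has no poles at the origin → type 0 system.
K_p = lim_{s→0} G(s) = A / (3) = (1/3)·A.
e_ss = 4/(1 + K_p) = 12/53 ⇒ 1 + (1/3)·A = 53/3 ⇒ A = 50.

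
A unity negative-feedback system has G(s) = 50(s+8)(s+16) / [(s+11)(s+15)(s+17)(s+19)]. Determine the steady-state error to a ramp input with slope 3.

infinity

System type = 0 (no poles at s=0).
K_v = lim_{s→0} s·G(s) = 0; the steady-state error to this ramp input grows without bound.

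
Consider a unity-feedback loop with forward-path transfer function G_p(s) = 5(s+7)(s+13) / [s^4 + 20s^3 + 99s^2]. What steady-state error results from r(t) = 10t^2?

The denominator has no term below 99s^2 — 2 poles at s=0, type 2.
K_a = lim_{s→0} s^2·G_p(s) = 5·7·13 / 99 = 455/99.
r(t) = 10t^2 gives R(s) = 20/s^3.
e_ss = 20/K_a = 20/(455/99) = 396/91.

396/91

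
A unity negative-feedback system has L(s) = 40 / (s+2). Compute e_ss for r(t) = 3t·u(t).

L(s) has no factors of s in the denominator, so the system is type 0.
K_v = lim_{s→0} s·L(s) = 0; the steady-state error to this ramp input grows without bound.

infinity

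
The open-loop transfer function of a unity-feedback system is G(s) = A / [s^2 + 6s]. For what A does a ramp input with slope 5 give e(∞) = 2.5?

12

Lowest-order denominator term is 6s, so the open loop has 1 pole at the origin → type 1 system.
K_v = lim_{s→0} s·G(s) = A / 6 = (1/6)·A.
e_ss = 5/K_v = 2.5 ⇒ K_v = 2 ⇒ A = 2/(1/6) = 12.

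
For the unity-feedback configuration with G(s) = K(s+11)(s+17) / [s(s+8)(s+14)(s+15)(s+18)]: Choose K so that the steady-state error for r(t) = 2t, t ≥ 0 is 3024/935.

100

One free integrator in G(s): this is a type 1 system.
K_v = lim_{s→0} s·G(s) = K·11·17 / (8·14·15·18) = (187/30240)·K.
e_ss = 2/K_v = 3024/935 ⇒ K_v = 935/1512 ⇒ K = (935/1512)/(187/30240) = 100.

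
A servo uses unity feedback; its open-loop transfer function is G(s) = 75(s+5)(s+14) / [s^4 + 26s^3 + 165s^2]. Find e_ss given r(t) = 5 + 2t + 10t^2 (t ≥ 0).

The denominator has no term below 165s^2 — 2 poles at s=0, type 2. By superposition:
  • 5: tracked with zero error.
  • 2t: tracked with zero error.
  • 10t^2: e_ss = 20/K_a with K_a=350/11 → 22/35.
Total e_ss = 22/35.

22/35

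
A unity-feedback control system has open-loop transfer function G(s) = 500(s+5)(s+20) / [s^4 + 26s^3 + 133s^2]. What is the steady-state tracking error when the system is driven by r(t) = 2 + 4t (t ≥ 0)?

Lowest-order denominator term is 133s^2, so the open loop has 2 poles at the origin → type 2 system. Treating each term separately:
  • 2: tracked with zero error.
  • 4t: tracked with zero error.
Total e_ss = 0.

0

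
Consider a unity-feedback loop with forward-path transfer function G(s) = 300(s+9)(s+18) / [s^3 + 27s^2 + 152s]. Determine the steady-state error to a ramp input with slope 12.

Factoring s from the denominator leaves a polynomial with constant term 152, so the system is type 1.
K_v = lim_{s→0} s·G(s) = 300·9·18 / 152 = 6075/19.
e_ss = 12/K_v = 12/(6075/19) = 76/2025.

76/2025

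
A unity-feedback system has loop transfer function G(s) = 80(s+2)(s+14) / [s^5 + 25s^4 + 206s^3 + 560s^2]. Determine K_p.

K_p = lim_{s→0} G(s); with 2 poles at the origin the limit diverges, so K_p = ∞.

infinity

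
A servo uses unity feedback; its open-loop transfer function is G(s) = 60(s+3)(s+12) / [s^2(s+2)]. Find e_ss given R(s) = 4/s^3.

1/270

The open loop has two poles at the origin → type 2 system.
K_a = lim_{s→0} s^2·G(s) = 60·3·12 / (2) = 1080.
r(t) = 2t^2 gives R(s) = 4/s^3.
e_ss = 4/K_a = 4/1080 = 1/270.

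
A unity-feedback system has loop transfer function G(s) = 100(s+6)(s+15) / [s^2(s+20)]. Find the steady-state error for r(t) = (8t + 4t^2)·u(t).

System type = 2 (two poles at s=0). By superposition:
  • 8t: tracked with zero error.
  • 4t^2: e_ss = 8/K_a with K_a=450 → 4/225.
Total e_ss = 4/225.

4/225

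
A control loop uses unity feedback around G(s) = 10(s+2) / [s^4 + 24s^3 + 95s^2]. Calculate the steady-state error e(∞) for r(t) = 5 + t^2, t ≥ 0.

9.5

The denominator has no term below 95s^2 — 2 poles at s=0, type 2. Taking each input component in turn:
  • 5: tracked with zero error.
  • t^2: e_ss = 2/K_a with K_a=4/19 → 9.5.
Total e_ss = 9.5.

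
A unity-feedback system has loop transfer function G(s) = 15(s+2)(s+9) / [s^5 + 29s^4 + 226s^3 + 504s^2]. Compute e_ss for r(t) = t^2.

The denominator has no term below 504s^2 — 2 poles at s=0, type 2.
K_a = lim_{s→0} s^2·G(s) = 15·2·9 / 504 = 15/28.
r(t) = t^2 gives R(s) = 2/s^3.
e_ss = 2/K_a = 2/(15/28) = 56/15.

56/15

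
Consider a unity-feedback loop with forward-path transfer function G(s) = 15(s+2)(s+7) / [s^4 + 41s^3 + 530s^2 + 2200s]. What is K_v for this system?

21/220

The denominator has no term below 2200s — 1 pole at s=0, type 1.
K_v = lim_{s→0} s·G(s) = 15·2·7 / 2200 = 21/220.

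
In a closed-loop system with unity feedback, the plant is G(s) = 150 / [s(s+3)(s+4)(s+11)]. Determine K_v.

The open loop has one pole at the origin → type 1 system.
K_v = lim_{s→0} s·G(s) = 150 / (3·4·11) = 25/22.

25/22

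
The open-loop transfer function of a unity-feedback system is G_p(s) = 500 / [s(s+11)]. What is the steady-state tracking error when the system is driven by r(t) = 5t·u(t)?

G_p(s) has one factor of s in the denominator, so the system is type 1.
K_v = lim_{s→0} s·G_p(s) = 500 / (11) = 500/11.
e_ss = 5/K_v = 5/(500/11) = 0.11.

0.11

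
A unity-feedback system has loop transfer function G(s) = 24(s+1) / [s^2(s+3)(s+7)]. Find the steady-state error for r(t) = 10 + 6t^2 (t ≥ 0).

10.5

System type = 2 (two poles at s=0). By superposition:
  • 10: tracked with zero error.
  • 6t^2: e_ss = 12/K_a with K_a=8/7 → 10.5.
Total e_ss = 10.5.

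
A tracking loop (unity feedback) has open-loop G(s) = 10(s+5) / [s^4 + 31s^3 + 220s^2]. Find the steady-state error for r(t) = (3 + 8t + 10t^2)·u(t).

88

The denominator has no term below 220s^2 — 2 poles at s=0, type 2. Taking each input component in turn:
  • 3: tracked with zero error.
  • 8t: tracked with zero error.
  • 10t^2: e_ss = 20/K_a with K_a=5/22 → 88.
Total e_ss = 88.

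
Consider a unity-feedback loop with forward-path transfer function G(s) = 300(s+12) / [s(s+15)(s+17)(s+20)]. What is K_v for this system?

12/17

G(s) has one factor of s in the denominator, so the system is type 1.
K_v = lim_{s→0} s·G(s) = 300·12 / (15·17·20) = 12/17.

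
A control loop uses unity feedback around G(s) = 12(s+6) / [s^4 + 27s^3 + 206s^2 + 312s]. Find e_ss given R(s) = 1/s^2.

13/3

Factoring s from the denominator leaves a polynomial with constant term 312, so the system is type 1.
K_v = lim_{s→0} s·G(s) = 12·6 / 312 = 3/13.
e_ss = 1/K_v = 1/(3/13) = 13/3.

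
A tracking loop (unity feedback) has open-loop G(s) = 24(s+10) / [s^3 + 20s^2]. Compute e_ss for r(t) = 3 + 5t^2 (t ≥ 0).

The denominator has no term below 20s^2 — 2 poles at s=0, type 2. Taking each input component in turn:
  • 3: tracked with zero error.
  • 5t^2: e_ss = 10/K_a with K_a=12 → 5/6.
Total e_ss = 5/6.

5/6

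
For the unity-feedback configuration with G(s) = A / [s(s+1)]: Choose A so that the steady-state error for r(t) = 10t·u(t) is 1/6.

60

G(s) has one factor of s in the denominator, so the system is type 1.
K_v = lim_{s→0} s·G(s) = A / (1) = 1·A.
e_ss = 10/K_v = 1/6 ⇒ K_v = 60 ⇒ A = 60/1 = 60.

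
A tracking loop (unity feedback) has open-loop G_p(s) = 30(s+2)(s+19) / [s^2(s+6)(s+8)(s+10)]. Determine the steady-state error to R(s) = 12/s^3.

96/19

Two free integrators in G_p(s): this is a type 2 system.
K_a = lim_{s→0} s^2·G_p(s) = 30·2·19 / (6·8·10) = 2.375.
r(t) = 6t^2 gives R(s) = 12/s^3.
e_ss = 12/K_a = 12/2.375 = 96/19.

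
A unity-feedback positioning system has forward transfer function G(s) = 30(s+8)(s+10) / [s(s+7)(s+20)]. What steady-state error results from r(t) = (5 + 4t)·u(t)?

7/30

G(s) has one factor of s in the denominator, so the system is type 1. By superposition:
  • 5: tracked with zero error.
  • 4t: e_ss = 4/K_v with K_v=120/7 → 7/30.
Total e_ss = 7/30.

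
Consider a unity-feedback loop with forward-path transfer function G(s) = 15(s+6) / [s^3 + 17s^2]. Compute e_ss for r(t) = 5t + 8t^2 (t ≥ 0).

136/45

The denominator has no term below 17s^2 — 2 poles at s=0, type 2. Taking each input component in turn:
  • 5t: tracked with zero error.
  • 8t^2: e_ss = 16/K_a with K_a=90/17 → 136/45.
Total e_ss = 136/45.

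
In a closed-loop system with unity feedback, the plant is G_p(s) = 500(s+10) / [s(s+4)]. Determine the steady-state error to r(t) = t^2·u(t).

The open loop has one pole at the origin → type 1 system.
K_a = lim_{s→0} s^2·G_p(s) = 0; the steady-state error to this parabolic input grows without bound.

infinity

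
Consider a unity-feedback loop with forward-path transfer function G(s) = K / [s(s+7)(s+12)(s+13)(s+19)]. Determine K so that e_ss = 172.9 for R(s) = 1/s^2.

120

G(s) has one factor of s in the denominator, so the system is type 1.
K_v = lim_{s→0} s·G(s) = K / (7·12·13·19) = (1/20748)·K.
e_ss = 1/K_v = 172.9 ⇒ K_v = 10/1729 ⇒ K = (10/1729)/(1/20748) = 120.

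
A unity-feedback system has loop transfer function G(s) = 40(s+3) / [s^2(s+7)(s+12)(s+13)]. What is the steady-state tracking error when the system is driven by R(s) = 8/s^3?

72.8

The open loop has two poles at the origin → type 2 system.
K_a = lim_{s→0} s^2·G(s) = 40·3 / (7·12·13) = 10/91.
r(t) = 4t^2 gives R(s) = 8/s^3.
e_ss = 8/K_a = 8/(10/91) = 72.8.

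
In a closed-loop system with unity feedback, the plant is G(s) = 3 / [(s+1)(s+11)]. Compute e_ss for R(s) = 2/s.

11/7

G(s) has no factors of s in the denominator, so the system is type 0.
K_p = lim_{s→0} G(s) = 3 / (1·11) = 3/11.
e_ss = 2/(1 + K_p) = 2/(14/11) = 11/7.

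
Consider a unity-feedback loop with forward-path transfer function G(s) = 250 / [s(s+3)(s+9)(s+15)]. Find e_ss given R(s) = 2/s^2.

System type = 1 (one pole at s=0).
K_v = lim_{s→0} s·G(s) = 250 / (3·9·15) = 50/81.
e_ss = 2/K_v = 2/(50/81) = 3.24.

3.24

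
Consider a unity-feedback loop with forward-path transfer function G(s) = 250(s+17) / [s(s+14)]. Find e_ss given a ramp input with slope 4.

G(s) has one factor of s in the denominator, so the system is type 1.
K_v = lim_{s→0} s·G(s) = 250·17 / (14) = 2125/7.
e_ss = 4/K_v = 4/(2125/7) = 28/2125.

28/2125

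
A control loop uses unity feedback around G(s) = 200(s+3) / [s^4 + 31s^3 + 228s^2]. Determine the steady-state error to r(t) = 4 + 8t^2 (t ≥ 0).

6.08

Lowest-order denominator term is 228s^2, so the open loop has 2 poles at the origin → type 2 system. Treating each term separately:
  • 4: tracked with zero error.
  • 8t^2: e_ss = 16/K_a with K_a=50/19 → 6.08.
Total e_ss = 6.08.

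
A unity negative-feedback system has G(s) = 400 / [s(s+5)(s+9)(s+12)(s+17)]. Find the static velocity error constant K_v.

The open loop has one pole at the origin → type 1 system.
K_v = lim_{s→0} s·G(s) = 400 / (5·9·12·17) = 20/459.

20/459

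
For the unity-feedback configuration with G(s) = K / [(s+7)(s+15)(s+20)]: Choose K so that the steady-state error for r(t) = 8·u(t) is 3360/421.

5

No free integrators in G(s): this is a type 0 system.
K_p = lim_{s→0} G(s) = K / (7·15·20) = (1/2100)·K.
e_ss = 8/(1 + K_p) = 3360/421 ⇒ 1 + (1/2100)·K = 421/420 ⇒ K = 5.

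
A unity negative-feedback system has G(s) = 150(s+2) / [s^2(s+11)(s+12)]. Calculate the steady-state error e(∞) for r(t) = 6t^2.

5.28

The open loop has two poles at the origin → type 2 system.
K_a = lim_{s→0} s^2·G(s) = 150·2 / (11·12) = 25/11.
r(t) = 6t^2 gives R(s) = 12/s^3.
e_ss = 12/K_a = 12/(25/11) = 5.28.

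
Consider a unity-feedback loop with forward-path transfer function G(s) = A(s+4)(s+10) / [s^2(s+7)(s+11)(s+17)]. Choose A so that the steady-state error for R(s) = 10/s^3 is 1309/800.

G(s) has two factors of s in the denominator, so the system is type 2.
K_a = lim_{s→0} s^2·G(s) = A·4·10 / (7·11·17) = (40/1309)·A.
e_ss = 10/K_a = 1309/800 ⇒ K_a = 8000/1309 ⇒ A = (8000/1309)/(40/1309) = 200.

200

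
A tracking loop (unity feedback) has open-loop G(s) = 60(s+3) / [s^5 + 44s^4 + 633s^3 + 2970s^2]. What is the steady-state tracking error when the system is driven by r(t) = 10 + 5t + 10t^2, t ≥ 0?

330

Lowest-order denominator term is 2970s^2, so the open loop has 2 poles at the origin → type 2 system. By superposition:
  • 10: tracked with zero error.
  • 5t: tracked with zero error.
  • 10t^2: e_ss = 20/K_a with K_a=2/33 → 330.
Total e_ss = 330.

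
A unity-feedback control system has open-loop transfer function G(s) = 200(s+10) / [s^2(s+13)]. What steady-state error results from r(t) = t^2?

0.013

The open loop has two poles at the origin → type 2 system.
K_a = lim_{s→0} s^2·G(s) = 200·10 / (13) = 2000/13.
r(t) = t^2 gives R(s) = 2/s^3.
e_ss = 2/K_a = 2/(2000/13) = 0.013.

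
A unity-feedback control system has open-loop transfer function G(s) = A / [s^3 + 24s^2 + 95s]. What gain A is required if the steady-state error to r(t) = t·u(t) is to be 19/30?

The denominator has no term below 95s — 1 pole at s=0, type 1.
K_v = lim_{s→0} s·G(s) = A / 95 = (1/95)·A.
e_ss = 1/K_v = 19/30 ⇒ K_v = 30/19 ⇒ A = (30/19)/(1/95) = 150.

150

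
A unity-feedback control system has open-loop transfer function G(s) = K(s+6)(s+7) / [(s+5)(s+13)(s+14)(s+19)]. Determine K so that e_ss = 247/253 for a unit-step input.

10

System type = 0 (no poles at s=0).
K_p = lim_{s→0} G(s) = K·6·7 / (5·13·14·19) = (3/1235)·K.
e_ss = 1/(1 + K_p) = 247/253 ⇒ 1 + (3/1235)·K = 253/247 ⇒ K = 10.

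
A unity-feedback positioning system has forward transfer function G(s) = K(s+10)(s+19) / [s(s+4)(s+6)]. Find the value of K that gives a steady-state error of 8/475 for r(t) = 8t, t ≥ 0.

System type = 1 (one pole at s=0).
K_v = lim_{s→0} s·G(s) = K·10·19 / (4·6) = (95/12)·K.
e_ss = 8/K_v = 8/475 ⇒ K_v = 475 ⇒ K = 475/(95/12) = 60.

60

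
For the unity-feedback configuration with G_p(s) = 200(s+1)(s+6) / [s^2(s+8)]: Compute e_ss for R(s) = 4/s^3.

G_p(s) has two factors of s in the denominator, so the system is type 2.
K_a = lim_{s→0} s^2·G_p(s) = 200·1·6 / (8) = 150.
r(t) = 2t^2 gives R(s) = 4/s^3.
e_ss = 4/K_a = 4/150 = 2/75.

2/75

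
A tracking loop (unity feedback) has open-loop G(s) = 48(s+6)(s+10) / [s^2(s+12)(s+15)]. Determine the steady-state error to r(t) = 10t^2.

1.25

System type = 2 (two poles at s=0).
K_a = lim_{s→0} s^2·G(s) = 48·6·10 / (12·15) = 16.
r(t) = 10t^2 gives R(s) = 20/s^3.
e_ss = 20/K_a = 20/16 = 1.25.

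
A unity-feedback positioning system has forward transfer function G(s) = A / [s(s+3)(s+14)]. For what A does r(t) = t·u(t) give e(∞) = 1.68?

One free integrator in G(s): this is a type 1 system.
K_v = lim_{s→0} s·G(s) = A / (3·14) = (1/42)·A.
e_ss = 1/K_v = 1.68 ⇒ K_v = 25/42 ⇒ A = (25/42)/(1/42) = 25.

25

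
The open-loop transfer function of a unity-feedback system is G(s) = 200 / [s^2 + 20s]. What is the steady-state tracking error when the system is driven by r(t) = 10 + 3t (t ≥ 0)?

0.3

The denominator has no term below 20s — 1 pole at s=0, type 1. By superposition:
  • 10: tracked with zero error.
  • 3t: e_ss = 3/K_v with K_v=10 → 0.3.
Total e_ss = 0.3.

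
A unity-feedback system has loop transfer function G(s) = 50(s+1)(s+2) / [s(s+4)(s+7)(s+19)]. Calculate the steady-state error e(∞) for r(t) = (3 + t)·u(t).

5.32

G(s) has one factor of s in the denominator, so the system is type 1. Taking each input component in turn:
  • 3: tracked with zero error.
  • t: e_ss = 1/K_v with K_v=25/133 → 5.32.
Total e_ss = 5.32.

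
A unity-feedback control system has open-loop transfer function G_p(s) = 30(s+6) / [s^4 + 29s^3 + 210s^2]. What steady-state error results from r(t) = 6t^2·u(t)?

Factoring s^2 from the denominator leaves a polynomial with constant term 210, so the system is type 2.
K_a = lim_{s→0} s^2·G_p(s) = 30·6 / 210 = 6/7.
r(t) = 6t^2 gives R(s) = 12/s^3.
e_ss = 12/K_a = 12/(6/7) = 14.

14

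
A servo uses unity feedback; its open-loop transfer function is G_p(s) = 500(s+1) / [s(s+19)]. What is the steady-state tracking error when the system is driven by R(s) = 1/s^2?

0.038

One free integrator in G_p(s): this is a type 1 system.
K_v = lim_{s→0} s·G_p(s) = 500·1 / (19) = 500/19.
e_ss = 1/K_v = 1/(500/19) = 0.038.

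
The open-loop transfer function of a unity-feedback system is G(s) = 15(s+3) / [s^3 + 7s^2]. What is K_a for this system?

The denominator has no term below 7s^2 — 2 poles at s=0, type 2.
K_a = lim_{s→0} s^2·G(s) = 15·3 / 7 = 45/7.

45/7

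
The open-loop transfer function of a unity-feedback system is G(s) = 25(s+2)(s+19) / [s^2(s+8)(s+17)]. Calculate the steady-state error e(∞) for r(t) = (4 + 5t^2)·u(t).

G(s) has two factors of s in the denominator, so the system is type 2. By superposition:
  • 4: tracked with zero error.
  • 5t^2: e_ss = 10/K_a with K_a=475/68 → 136/95.
Total e_ss = 136/95.

136/95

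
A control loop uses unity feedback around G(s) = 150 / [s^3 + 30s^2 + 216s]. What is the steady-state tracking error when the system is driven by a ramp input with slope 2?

Lowest-order denominator term is 216s, so the open loop has 1 pole at the origin → type 1 system.
K_v = lim_{s→0} s·G(s) = 150 / 216 = 25/36.
e_ss = 2/K_v = 2/(25/36) = 2.88.

2.88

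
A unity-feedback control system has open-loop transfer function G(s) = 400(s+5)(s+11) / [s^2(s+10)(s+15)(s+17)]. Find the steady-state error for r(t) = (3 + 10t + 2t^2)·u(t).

Two free integrators in G(s): this is a type 2 system. By superposition:
  • 3: tracked with zero error.
  • 10t: tracked with zero error.
  • 2t^2: e_ss = 4/K_a with K_a=440/51 → 51/110.
Total e_ss = 51/110.

51/110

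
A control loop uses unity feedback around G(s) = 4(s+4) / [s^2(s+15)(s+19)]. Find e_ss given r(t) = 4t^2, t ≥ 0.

G(s) has two factors of s in the denominator, so the system is type 2.
K_a = lim_{s→0} s^2·G(s) = 4·4 / (15·19) = 16/285.
r(t) = 4t^2 gives R(s) = 8/s^3.
e_ss = 8/K_a = 8/(16/285) = 142.5.

142.5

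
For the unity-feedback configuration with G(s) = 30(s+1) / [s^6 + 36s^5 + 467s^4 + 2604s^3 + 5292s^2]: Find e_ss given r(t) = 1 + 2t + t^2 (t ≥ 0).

352.8

The denominator has no term below 5292s^2 — 2 poles at s=0, type 2. By superposition:
  • 1: tracked with zero error.
  • 2t: tracked with zero error.
  • t^2: e_ss = 2/K_a with K_a=5/882 → 352.8.
Total e_ss = 352.8.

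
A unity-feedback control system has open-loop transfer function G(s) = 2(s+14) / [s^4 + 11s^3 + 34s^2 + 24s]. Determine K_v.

7/6

Lowest-order denominator term is 24s, so the open loop has 1 pole at the origin → type 1 system.
K_v = lim_{s→0} s·G(s) = 2·14 / 24 = 7/6.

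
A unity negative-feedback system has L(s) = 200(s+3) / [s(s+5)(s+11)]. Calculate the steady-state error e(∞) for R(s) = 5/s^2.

System type = 1 (one pole at s=0).
K_v = lim_{s→0} s·L(s) = 200·3 / (5·11) = 120/11.
e_ss = 5/K_v = 5/(120/11) = 11/24.

11/24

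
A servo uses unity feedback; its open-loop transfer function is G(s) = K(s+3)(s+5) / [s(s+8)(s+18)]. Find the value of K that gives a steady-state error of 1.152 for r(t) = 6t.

50

G(s) has one factor of s in the denominator, so the system is type 1.
K_v = lim_{s→0} s·G(s) = K·3·5 / (8·18) = (5/48)·K.
e_ss = 6/K_v = 1.152 ⇒ K_v = 125/24 ⇒ K = (125/24)/(5/48) = 50.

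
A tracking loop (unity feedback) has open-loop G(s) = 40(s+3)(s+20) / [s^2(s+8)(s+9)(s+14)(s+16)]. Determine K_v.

infinity

K_v = lim_{s→0} s·G(s); with 2 poles at the origin the limit diverges, so K_v = ∞.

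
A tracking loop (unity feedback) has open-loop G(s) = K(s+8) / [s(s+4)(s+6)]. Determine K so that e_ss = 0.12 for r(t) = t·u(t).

25

The open loop has one pole at the origin → type 1 system.
K_v = lim_{s→0} s·G(s) = K·8 / (4·6) = (1/3)·K.
e_ss = 1/K_v = 0.12 ⇒ K_v = 25/3 ⇒ K = (25/3)/(1/3) = 25.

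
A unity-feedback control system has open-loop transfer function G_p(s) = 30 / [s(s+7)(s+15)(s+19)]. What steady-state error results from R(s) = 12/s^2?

System type = 1 (one pole at s=0).
K_v = lim_{s→0} s·G_p(s) = 30 / (7·15·19) = 2/133.
e_ss = 12/K_v = 12/(2/133) = 798.

798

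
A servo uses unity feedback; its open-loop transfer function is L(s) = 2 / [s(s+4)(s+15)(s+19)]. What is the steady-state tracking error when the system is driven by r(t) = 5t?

System type = 1 (one pole at s=0).
K_v = lim_{s→0} s·L(s) = 2 / (4·15·19) = 1/570.
e_ss = 5/K_v = 5/(1/570) = 2850.

2850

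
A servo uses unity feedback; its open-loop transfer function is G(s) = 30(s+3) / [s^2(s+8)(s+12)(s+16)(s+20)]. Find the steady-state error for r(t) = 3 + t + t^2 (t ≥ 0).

The open loop has two poles at the origin → type 2 system. Taking each input component in turn:
  • 3: tracked with zero error.
  • t: tracked with zero error.
  • t^2: e_ss = 2/K_a with K_a=3/1024 → 2048/3.
Total e_ss = 2048/3.

2048/3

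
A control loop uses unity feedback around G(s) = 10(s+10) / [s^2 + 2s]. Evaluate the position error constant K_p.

infinity

K_p = lim_{s→0} G(s); with 1 pole at the origin the limit diverges, so K_p = ∞.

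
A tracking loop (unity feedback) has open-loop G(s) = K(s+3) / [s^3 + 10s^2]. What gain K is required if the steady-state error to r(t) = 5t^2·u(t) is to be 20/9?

15

Lowest-order denominator term is 10s^2, so the open loop has 2 poles at the origin → type 2 system.
K_a = lim_{s→0} s^2·G(s) = K·3 / 10 = 0.3·K.
e_ss = 10/K_a = 20/9 ⇒ K_a = 4.5 ⇒ K = 4.5/0.3 = 15.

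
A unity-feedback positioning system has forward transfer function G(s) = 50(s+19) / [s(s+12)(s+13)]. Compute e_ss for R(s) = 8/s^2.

One free integrator in G(s): this is a type 1 system.
K_v = lim_{s→0} s·G(s) = 50·19 / (12·13) = 475/78.
e_ss = 8/K_v = 8/(475/78) = 624/475.

624/475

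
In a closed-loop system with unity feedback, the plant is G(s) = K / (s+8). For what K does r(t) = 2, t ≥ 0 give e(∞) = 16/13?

5

No free integrators in G(s): this is a type 0 system.
K_p = lim_{s→0} G(s) = K / (8) = 0.125·K.
e_ss = 2/(1 + K_p) = 16/13 ⇒ 1 + 0.125·K = 1.625 ⇒ K = 5.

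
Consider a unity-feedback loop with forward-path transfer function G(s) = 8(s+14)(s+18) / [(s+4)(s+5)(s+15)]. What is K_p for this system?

6.72

No free integrators in G(s): this is a type 0 system.
K_p = lim_{s→0} G(s) = 8·14·18 / (4·5·15) = 6.72.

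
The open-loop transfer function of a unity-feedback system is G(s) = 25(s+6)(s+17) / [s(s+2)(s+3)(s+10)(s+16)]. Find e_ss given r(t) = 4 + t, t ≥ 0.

System type = 1 (one pole at s=0). By superposition:
  • 4: tracked with zero error.
  • t: e_ss = 1/K_v with K_v=85/32 → 32/85.
Total e_ss = 32/85.

32/85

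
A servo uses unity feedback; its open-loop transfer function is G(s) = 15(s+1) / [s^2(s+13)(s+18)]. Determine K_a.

G(s) has two factors of s in the denominator, so the system is type 2.
K_a = lim_{s→0} s^2·G(s) = 15·1 / (13·18) = 5/78.

5/78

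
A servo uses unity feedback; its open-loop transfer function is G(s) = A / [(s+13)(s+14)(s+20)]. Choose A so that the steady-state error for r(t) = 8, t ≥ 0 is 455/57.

8

G(s) has no factors of s in the denominator, so the system is type 0.
K_p = lim_{s→0} G(s) = A / (13·14·20) = (1/3640)·A.
e_ss = 8/(1 + K_p) = 455/57 ⇒ 1 + (1/3640)·A = 456/455 ⇒ A = 8.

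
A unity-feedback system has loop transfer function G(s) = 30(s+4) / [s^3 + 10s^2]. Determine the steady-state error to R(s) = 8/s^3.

2/3

Factoring s^2 from the denominator leaves a polynomial with constant term 10, so the system is type 2.
K_a = lim_{s→0} s^2·G(s) = 30·4 / 10 = 12.
r(t) = 4t^2 gives R(s) = 8/s^3.
e_ss = 8/K_a = 8/12 = 2/3.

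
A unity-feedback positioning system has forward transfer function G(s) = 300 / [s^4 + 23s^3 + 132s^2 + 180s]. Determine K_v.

5/3

The denominator has no term below 180s — 1 pole at s=0, type 1.
K_v = lim_{s→0} s·G(s) = 300 / 180 = 5/3.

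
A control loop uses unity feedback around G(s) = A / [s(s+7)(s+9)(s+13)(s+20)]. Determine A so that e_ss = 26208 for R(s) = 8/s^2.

5

One free integrator in G(s): this is a type 1 system.
K_v = lim_{s→0} s·G(s) = A / (7·9·13·20) = (1/16380)·A.
e_ss = 8/K_v = 26208 ⇒ K_v = 1/3276 ⇒ A = (1/3276)/(1/16380) = 5.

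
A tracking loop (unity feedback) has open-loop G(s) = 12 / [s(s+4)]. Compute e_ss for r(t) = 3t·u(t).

The open loop has one pole at the origin → type 1 system.
K_v = lim_{s→0} s·G(s) = 12 / (4) = 3.
e_ss = 3/K_v = 3/3 = 1.

1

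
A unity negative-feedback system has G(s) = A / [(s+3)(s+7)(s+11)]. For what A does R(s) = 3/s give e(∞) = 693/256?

G(s) has no factors of s in the denominator, so the system is type 0.
K_p = lim_{s→0} G(s) = A / (3·7·11) = (1/231)·A.
e_ss = 3/(1 + K_p) = 693/256 ⇒ 1 + (1/231)·A = 256/231 ⇒ A = 25.

25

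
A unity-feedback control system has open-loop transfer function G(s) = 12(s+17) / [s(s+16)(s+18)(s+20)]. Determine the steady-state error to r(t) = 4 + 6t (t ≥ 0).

The open loop has one pole at the origin → type 1 system. By superposition:
  • 4: tracked with zero error.
  • 6t: e_ss = 6/K_v with K_v=17/480 → 2880/17.
Total e_ss = 2880/17.

2880/17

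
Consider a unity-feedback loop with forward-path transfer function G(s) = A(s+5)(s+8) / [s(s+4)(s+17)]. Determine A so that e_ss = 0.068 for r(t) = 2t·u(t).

50

System type = 1 (one pole at s=0).
K_v = lim_{s→0} s·G(s) = A·5·8 / (4·17) = (10/17)·A.
e_ss = 2/K_v = 0.068 ⇒ K_v = 500/17 ⇒ A = (500/17)/(10/17) = 50.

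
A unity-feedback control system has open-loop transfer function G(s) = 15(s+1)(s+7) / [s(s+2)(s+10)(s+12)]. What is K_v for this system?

0.4375

One free integrator in G(s): this is a type 1 system.
K_v = lim_{s→0} s·G(s) = 15·1·7 / (2·10·12) = 0.4375.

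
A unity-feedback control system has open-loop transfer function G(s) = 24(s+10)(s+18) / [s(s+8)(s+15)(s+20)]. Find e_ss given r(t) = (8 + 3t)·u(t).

5/3

The open loop has one pole at the origin → type 1 system. By superposition:
  • 8: tracked with zero error.
  • 3t: e_ss = 3/K_v with K_v=1.8 → 5/3.
Total e_ss = 5/3.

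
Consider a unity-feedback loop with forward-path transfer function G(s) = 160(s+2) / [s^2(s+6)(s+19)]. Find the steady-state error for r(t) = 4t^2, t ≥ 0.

Two free integrators in G(s): this is a type 2 system.
K_a = lim_{s→0} s^2·G(s) = 160·2 / (6·19) = 160/57.
r(t) = 4t^2 gives R(s) = 8/s^3.
e_ss = 8/K_a = 8/(160/57) = 2.85.

2.85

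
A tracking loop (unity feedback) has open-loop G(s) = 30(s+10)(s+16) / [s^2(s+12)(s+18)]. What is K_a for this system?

G(s) has two factors of s in the denominator, so the system is type 2.
K_a = lim_{s→0} s^2·G(s) = 30·10·16 / (12·18) = 200/9.

200/9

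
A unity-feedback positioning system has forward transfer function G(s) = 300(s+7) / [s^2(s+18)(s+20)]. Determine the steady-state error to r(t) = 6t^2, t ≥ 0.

The open loop has two poles at the origin → type 2 system.
K_a = lim_{s→0} s^2·G(s) = 300·7 / (18·20) = 35/6.
r(t) = 6t^2 gives R(s) = 12/s^3.
e_ss = 12/K_a = 12/(35/6) = 72/35.

72/35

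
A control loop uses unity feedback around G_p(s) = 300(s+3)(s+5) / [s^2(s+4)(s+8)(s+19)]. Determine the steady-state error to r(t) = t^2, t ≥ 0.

System type = 2 (two poles at s=0).
K_a = lim_{s→0} s^2·G_p(s) = 300·3·5 / (4·8·19) = 1125/152.
r(t) = t^2 gives R(s) = 2/s^3.
e_ss = 2/K_a = 2/(1125/152) = 304/1125.

304/1125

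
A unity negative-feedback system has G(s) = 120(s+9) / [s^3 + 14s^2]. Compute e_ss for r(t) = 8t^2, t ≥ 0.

The denominator has no term below 14s^2 — 2 poles at s=0, type 2.
K_a = lim_{s→0} s^2·G(s) = 120·9 / 14 = 540/7.
r(t) = 8t^2 gives R(s) = 16/s^3.
e_ss = 16/K_a = 16/(540/7) = 28/135.

28/135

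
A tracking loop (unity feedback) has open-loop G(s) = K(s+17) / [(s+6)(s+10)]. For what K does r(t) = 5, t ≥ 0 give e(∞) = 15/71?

No free integrators in G(s): this is a type 0 system.
K_p = lim_{s→0} G(s) = K·17 / (6·10) = (17/60)·K.
e_ss = 5/(1 + K_p) = 15/71 ⇒ 1 + (17/60)·K = 71/3 ⇒ K = 80.

80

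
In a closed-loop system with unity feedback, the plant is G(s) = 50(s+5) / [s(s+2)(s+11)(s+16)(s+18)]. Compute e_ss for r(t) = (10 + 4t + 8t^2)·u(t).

infinity

System type = 1 (one pole at s=0). Taking each input component in turn:
  • 10: tracked with zero error.
  • 4t: e_ss = 4/K_v with K_v=125/3168 → 101.376.
  • 8t^2: a type-1 system cannot track it, e_ss → ∞.
The unbounded component dominates.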